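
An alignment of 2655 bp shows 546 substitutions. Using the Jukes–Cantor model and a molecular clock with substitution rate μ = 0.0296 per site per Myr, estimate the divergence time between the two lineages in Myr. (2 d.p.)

4.06

p = 546/2655 ≈ 0.20565.
d = −(3/4) ln(1 − 4p/3) = −0.75 ln(1 − 0.2742) = −0.75 ln(0.7258)
  = −0.75 × (-0.320481) = 0.240361 substitutions/site.
Under a molecular clock d = 2μt, so t = d/(2μ) = 0.240361 / (2 × 0.0296) = 4.06 Myr.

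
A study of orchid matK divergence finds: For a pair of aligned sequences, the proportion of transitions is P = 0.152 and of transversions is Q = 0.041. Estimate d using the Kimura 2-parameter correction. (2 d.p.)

0.23

Under the Kimura two-parameter model, d = −½ ln(1 − 2P − Q) − ¼ ln(1 − 2Q).
1 − 2P − Q = 0.655, giving −½ ln(0.655) = 0.211560.
1 − 2Q = 0.918, giving −¼ ln(0.918) = 0.021389.
d = 0.211560 + 0.021389 = 0.232949.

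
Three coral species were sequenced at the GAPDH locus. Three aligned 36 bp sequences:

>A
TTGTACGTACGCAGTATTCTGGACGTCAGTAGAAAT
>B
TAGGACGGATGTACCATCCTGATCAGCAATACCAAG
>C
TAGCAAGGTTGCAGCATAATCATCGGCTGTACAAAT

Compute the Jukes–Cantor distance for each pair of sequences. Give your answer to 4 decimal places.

d(A,B) = 0.6735, d(A,C) = 0.6082, d(B,C) = 0.4926

A–B: 16/36 sites differ → p ≈ 0.444444, d = −0.75 ln(1 − 0.592592) = 0.673455 ≈ 0.6735.
A–C: 15/36 sites differ → p ≈ 0.416667, d = −0.75 ln(1 − 0.555556) = 0.608198 ≈ 0.6082.
B–C: 13/36 sites differ → p ≈ 0.361111, d = −0.75 ln(1 − 0.481481) = 0.492584 ≈ 0.4926.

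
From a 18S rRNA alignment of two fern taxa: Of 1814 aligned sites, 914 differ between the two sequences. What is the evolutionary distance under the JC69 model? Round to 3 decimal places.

0.836

p = 914/1814 ≈ 0.503859.
d = −(3/4) ln(1 − 4p/3) = −0.75 ln(1 − 0.671812) = −0.75 ln(0.328188)
  = −0.75 × (-1.114169) = 0.835627 substitutions/site.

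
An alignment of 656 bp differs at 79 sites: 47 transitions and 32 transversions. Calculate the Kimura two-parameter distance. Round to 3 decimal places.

0.132

P = 47/656 ≈ 0.071646 and Q = 32/656 ≈ 0.04878.
Under the Kimura two-parameter model, d = −½ ln(1 − 2P − Q) − ¼ ln(1 − 2Q).
1 − 2P − Q = 0.807928, giving −½ ln(0.807928) = 0.106641.
1 − 2Q = 0.90244, giving −¼ ln(0.90244) = 0.025663.
d = 0.106641 + 0.025663 = 0.132304.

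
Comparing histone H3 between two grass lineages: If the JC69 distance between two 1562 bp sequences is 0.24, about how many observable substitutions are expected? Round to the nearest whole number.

321

Invert JC69: p = (3/4)(1 − e^(−4d/3)) = 0.75 × (1 − e^(-0.32)) = 0.75 × (1 − 0.726149) = 0.205388.
Expected differing sites = pL ≈ 0.205388 × 1562 = 320.816056 ≈ 321.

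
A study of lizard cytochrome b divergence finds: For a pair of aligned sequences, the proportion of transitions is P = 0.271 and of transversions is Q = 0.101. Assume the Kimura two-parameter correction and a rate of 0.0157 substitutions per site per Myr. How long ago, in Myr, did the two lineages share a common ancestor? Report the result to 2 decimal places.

18.20

Under the Kimura two-parameter model, d = −½ ln(1 − 2P − Q) − ¼ ln(1 − 2Q).
1 − 2P − Q = 0.357, giving −½ ln(0.357) = 0.515010.
1 − 2Q = 0.798, giving −¼ ln(0.798) = 0.056412.
d = 0.515010 + 0.056412 = 0.571422.
Under a molecular clock d = 2μt, so t = d/(2μ) = 0.571422 / (2 × 0.0157) = 18.20 Myr.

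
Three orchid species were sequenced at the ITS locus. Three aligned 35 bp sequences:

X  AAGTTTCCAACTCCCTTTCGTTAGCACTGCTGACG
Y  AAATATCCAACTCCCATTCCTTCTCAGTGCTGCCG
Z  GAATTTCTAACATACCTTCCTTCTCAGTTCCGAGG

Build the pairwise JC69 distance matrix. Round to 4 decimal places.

X–Y: 8/35 sites differ → p ≈ 0.228571, d = −0.75 ln(1 − 0.304761) = 0.272625 ≈ 0.2726.
X–Z: 14/35 sites differ → p = 0.4, d = −0.75 ln(1 − 0.533333) = 0.571605 ≈ 0.5716.
Y–Z: 11/35 sites differ → p ≈ 0.314286, d = −0.75 ln(1 − 0.419048) = 0.407315 ≈ 0.4073.

d(X,Y) = 0.2726, d(X,Z) = 0.5716, d(Y,Z) = 0.4073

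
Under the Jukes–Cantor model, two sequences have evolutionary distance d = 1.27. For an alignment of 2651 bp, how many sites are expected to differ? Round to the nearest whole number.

Invert JC69: p = (3/4)(1 − e^(−4d/3)) = 0.75 × (1 − e^(-1.693333)) = 0.75 × (1 − 0.183906) = 0.612071.
Expected differing sites = pL ≈ 0.612071 × 2651 = 1622.600221 ≈ 1623.

1623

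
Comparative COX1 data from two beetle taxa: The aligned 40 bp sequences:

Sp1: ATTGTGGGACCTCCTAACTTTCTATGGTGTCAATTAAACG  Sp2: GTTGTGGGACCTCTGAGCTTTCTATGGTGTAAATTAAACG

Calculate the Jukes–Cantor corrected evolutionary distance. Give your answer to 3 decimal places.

The sequences differ at 5 of 40 sites (1, 14, 15, 17, 31), so p = 5/40 = 0.125.
d = −(3/4) ln(1 − 4p/3) = −0.75 ln(1 − 0.166667) = −0.75 ln(0.833333)
  = −0.75 × (-0.182322) = 0.136742 substitutions/site.

0.137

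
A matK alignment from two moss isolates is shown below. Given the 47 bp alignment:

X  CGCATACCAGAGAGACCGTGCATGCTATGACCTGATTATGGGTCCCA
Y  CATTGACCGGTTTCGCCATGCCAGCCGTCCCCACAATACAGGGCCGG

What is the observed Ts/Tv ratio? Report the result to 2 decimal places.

Transitions are A↔G and C↔T; transversions are all other mismatches.
Transitions: 10. Transversions: 15.
R = 10/15 = 0.666666… ≈ 0.67 (to 2 d.p.).

0.67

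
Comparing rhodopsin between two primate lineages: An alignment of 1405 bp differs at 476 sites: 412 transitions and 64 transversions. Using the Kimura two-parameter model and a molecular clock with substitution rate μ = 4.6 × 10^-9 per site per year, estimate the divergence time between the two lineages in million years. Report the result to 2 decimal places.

P = 412/1405 ≈ 0.293238 and Q = 64/1405 ≈ 0.045552.
Under the Kimura two-parameter model, d = −½ ln(1 − 2P − Q) − ¼ ln(1 − 2Q).
1 − 2P − Q = 0.367972, giving −½ ln(0.367972) = 0.499874.
1 − 2Q = 0.908896, giving −¼ ln(0.908896) = 0.023881.
d = 0.499874 + 0.023881 = 0.523755.
Under a molecular clock d = 2μt, so t = d/(2μ) = 0.523755 / (2 × 4.6 × 10^-9) = 56.93 million years.

56.93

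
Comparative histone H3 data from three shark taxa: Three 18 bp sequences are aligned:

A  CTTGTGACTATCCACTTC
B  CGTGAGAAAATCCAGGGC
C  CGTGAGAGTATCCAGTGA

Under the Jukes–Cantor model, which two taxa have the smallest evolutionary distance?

A–B: 7/18 differ, p = 0.389, d = 0.548.
A–C: 6/18 differ, p = 0.333, d = 0.441.
B–C: 4/18 differ, p = 0.222, d = 0.264.
The smallest distance is between B and C.

B and C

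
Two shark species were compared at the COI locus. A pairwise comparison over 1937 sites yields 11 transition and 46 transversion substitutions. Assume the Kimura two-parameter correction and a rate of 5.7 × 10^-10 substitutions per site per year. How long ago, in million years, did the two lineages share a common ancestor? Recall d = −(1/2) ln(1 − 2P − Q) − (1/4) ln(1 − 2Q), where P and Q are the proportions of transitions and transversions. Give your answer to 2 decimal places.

26.35

P = 11/1937 ≈ 0.005679 and Q = 46/1937 ≈ 0.023748.
Under the Kimura two-parameter model, d = −½ ln(1 − 2P − Q) − ¼ ln(1 − 2Q).
1 − 2P − Q = 0.964894, giving −½ ln(0.964894) = 0.017869.
1 − 2Q = 0.952504, giving −¼ ln(0.952504) = 0.012165.
d = 0.017869 + 0.012165 = 0.030034.
Under a molecular clock d = 2μt, so t = d/(2μ) = 0.030034 / (2 × 5.7 × 10^-10) = 26.35 million years.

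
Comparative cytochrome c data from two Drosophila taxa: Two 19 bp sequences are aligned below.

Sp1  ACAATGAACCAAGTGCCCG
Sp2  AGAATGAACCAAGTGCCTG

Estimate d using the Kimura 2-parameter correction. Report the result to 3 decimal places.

Of 19 sites, 1 differences are transitions and 1 are transversions, so P = 1/19 ≈ 0.052632 and Q = 1/19 ≈ 0.052632.
Under the Kimura two-parameter model, d = −½ ln(1 − 2P − Q) − ¼ ln(1 − 2Q).
1 − 2P − Q = 0.842104, giving −½ ln(0.842104) = 0.085926.
1 − 2Q = 0.894736, giving −¼ ln(0.894736) = 0.027807.
d = 0.085926 + 0.027807 = 0.113733.

0.114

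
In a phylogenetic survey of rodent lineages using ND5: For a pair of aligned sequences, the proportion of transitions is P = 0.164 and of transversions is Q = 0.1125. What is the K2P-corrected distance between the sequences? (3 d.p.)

Under the Kimura two-parameter model, d = −½ ln(1 − 2P − Q) − ¼ ln(1 − 2Q).
1 − 2P − Q = 0.5595, giving −½ ln(0.5595) = 0.290356.
1 − 2Q = 0.775, giving −¼ ln(0.775) = 0.063723.
d = 0.290356 + 0.063723 = 0.354079.

0.354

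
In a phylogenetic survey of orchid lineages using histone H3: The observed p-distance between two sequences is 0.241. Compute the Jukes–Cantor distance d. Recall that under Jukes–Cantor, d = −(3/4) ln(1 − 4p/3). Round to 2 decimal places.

0.29

d = −(3/4) ln(1 − 4p/3) = −0.75 ln(1 − 0.321333) = −0.75 ln(0.678667)
  = −0.75 × (-0.387625) = 0.290719 substitutions/site.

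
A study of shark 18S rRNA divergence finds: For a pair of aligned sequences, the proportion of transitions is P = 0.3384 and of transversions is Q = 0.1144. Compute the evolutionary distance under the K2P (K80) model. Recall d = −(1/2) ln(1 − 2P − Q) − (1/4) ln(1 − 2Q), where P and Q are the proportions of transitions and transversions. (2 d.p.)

0.85

Under the Kimura two-parameter model, d = −½ ln(1 − 2P − Q) − ¼ ln(1 − 2Q).
1 − 2P − Q = 0.2088, giving −½ ln(0.2088) = 0.783189.
1 − 2Q = 0.7712, giving −¼ ln(0.7712) = 0.064952.
d = 0.783189 + 0.064952 = 0.848141.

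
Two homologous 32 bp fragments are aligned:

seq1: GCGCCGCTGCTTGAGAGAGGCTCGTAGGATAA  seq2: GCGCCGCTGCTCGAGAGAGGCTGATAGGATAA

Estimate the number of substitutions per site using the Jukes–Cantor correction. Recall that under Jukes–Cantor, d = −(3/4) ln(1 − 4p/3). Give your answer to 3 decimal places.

0.100

The sequences differ at 3 of 32 sites (12, 23, 24), so p = 3/32 = 0.09375.
d = −(3/4) ln(1 − 4p/3) = −0.75 ln(1 − 0.125) = −0.75 ln(0.875)
  = −0.75 × (-0.133531) = 0.100148 substitutions/site.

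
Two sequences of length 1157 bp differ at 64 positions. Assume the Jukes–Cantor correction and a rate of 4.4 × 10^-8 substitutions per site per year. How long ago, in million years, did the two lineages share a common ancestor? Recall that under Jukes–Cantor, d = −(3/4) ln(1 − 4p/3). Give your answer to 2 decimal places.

0.65

p = 64/1157 ≈ 0.055315.
d = −(3/4) ln(1 − 4p/3) = −0.75 ln(1 − 0.073753) = −0.75 ln(0.926247)
  = −0.75 × (-0.076614) = 0.057461 substitutions/site.
Under a molecular clock d = 2μt, so t = d/(2μ) = 0.057461 / (2 × 4.4 × 10^-8) = 0.65 million years.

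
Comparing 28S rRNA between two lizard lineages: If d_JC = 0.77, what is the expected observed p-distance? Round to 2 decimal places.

0.48

p = (3/4)(1 − e^(−4d/3)) = 0.75 × (1 − e^(-1.026667)) = 0.75 × (1 − 0.358199) = 0.481351.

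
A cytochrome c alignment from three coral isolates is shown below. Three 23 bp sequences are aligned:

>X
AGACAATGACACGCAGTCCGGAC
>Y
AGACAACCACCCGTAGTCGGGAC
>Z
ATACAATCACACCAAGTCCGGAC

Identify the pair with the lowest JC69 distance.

X and Z

X–Y: 5/23 differ, p = 0.217, d = 0.257.
X–Z: 4/23 differ, p = 0.174, d = 0.198.
Y–Z: 6/23 differ, p = 0.261, d = 0.321.
The smallest distance is between X and Z.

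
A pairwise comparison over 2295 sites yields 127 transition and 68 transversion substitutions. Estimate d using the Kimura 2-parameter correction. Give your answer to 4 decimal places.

P = 127/2295 ≈ 0.055338 and Q = 68/2295 ≈ 0.02963.
Under the Kimura two-parameter model, d = −½ ln(1 − 2P − Q) − ¼ ln(1 − 2Q).
1 − 2P − Q = 0.859694, giving −½ ln(0.859694) = 0.075589.
1 − 2Q = 0.94074, giving −¼ ln(0.94074) = 0.015272.
d = 0.075589 + 0.015272 = 0.090861.

0.0909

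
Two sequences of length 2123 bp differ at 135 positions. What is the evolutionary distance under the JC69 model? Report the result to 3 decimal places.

p = 135/2123 ≈ 0.063589.
d = −(3/4) ln(1 − 4p/3) = −0.75 ln(1 − 0.084785) = −0.75 ln(0.915215)
  = −0.75 × (-0.088596) = 0.066447 substitutions/site.

0.066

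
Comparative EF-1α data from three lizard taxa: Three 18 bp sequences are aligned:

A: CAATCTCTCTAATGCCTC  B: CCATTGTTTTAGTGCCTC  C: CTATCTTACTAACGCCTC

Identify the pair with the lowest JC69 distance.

A–B: 6/18 differ, p = 0.333, d = 0.441.
A–C: 4/18 differ, p = 0.222, d = 0.264.
B–C: 7/18 differ, p = 0.389, d = 0.548.
The smallest distance is between A and C.

A and C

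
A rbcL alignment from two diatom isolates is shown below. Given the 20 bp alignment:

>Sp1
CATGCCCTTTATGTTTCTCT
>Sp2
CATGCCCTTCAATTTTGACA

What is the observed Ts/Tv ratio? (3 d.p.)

0.200

Transitions are A↔G and C↔T; transversions are all other mismatches.
Transitions: 1. Transversions: 5.
R = 1/5 = 0.200.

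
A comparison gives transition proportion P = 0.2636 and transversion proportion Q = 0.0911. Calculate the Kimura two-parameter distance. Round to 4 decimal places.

0.5318

Under the Kimura two-parameter model, d = −½ ln(1 − 2P − Q) − ¼ ln(1 − 2Q).
1 − 2P − Q = 0.3817, giving −½ ln(0.3817) = 0.481560.
1 − 2Q = 0.8178, giving −¼ ln(0.8178) = 0.050284.
d = 0.481560 + 0.050284 = 0.531844.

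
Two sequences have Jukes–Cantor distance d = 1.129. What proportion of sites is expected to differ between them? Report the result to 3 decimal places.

p = (3/4)(1 − e^(−4d/3)) = 0.75 × (1 − e^(-1.505333)) = 0.75 × (1 − 0.221943) = 0.583543.

0.584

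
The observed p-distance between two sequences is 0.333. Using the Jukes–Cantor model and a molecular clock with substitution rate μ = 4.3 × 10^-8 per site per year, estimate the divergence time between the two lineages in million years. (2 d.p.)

d = −(3/4) ln(1 − 4p/3) = −0.75 ln(1 − 0.444) = −0.75 ln(0.556)
  = −0.75 × (-0.586987) = 0.440240 substitutions/site.
Under a molecular clock d = 2μt, so t = d/(2μ) = 0.440240 / (2 × 4.3 × 10^-8) = 5.12 million years.

5.12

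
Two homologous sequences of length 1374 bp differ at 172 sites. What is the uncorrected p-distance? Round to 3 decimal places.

p = 172/1374 = 0.125181… ≈ 0.125 (to 3 d.p.).

0.125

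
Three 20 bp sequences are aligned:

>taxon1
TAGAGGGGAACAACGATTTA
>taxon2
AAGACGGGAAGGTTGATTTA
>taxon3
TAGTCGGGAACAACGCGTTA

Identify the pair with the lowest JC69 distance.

taxon1 and taxon3

taxon1–taxon2: 6/20 differ, p = 0.300, d = 0.383.
taxon1–taxon3: 4/20 differ, p = 0.200, d = 0.233.
taxon2–taxon3: 8/20 differ, p = 0.400, d = 0.572.
The smallest distance is between taxon1 and taxon3.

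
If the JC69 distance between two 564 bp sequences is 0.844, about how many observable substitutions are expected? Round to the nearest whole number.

286

Invert JC69: p = (3/4)(1 − e^(−4d/3)) = 0.75 × (1 − e^(-1.125333)) = 0.75 × (1 − 0.324544) = 0.506592.
Expected differing sites = pL ≈ 0.506592 × 564 = 285.717888 ≈ 286.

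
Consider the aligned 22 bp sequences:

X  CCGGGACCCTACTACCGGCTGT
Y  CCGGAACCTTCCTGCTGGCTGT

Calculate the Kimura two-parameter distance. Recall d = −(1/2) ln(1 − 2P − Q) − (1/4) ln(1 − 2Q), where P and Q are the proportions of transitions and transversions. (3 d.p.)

0.287

Of 22 sites, 4 differences are transitions and 1 are transversions, so P = 4/22 ≈ 0.181818 and Q = 1/22 ≈ 0.045455.
Under the Kimura two-parameter model, d = −½ ln(1 − 2P − Q) − ¼ ln(1 − 2Q).
1 − 2P − Q = 0.590909, giving −½ ln(0.590909) = 0.263047.
1 − 2Q = 0.90909, giving −¼ ln(0.90909) = 0.023828.
d = 0.263047 + 0.023828 = 0.286875.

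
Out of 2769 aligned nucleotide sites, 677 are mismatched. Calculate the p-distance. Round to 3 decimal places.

p = 677/2769 = 0.244492… ≈ 0.244 (to 3 d.p.).

0.244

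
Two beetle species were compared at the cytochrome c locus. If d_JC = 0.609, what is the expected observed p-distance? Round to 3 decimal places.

p = (3/4)(1 − e^(−4d/3)) = 0.75 × (1 − e^(-0.812)) = 0.75 × (1 − 0.443969) = 0.417023.

0.417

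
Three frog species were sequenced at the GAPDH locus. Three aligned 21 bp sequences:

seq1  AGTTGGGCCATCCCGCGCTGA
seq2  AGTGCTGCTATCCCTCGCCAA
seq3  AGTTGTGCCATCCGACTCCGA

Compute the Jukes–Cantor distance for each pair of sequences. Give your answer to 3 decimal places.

seq1–seq2: 7/21 sites differ → p ≈ 0.333333, d = −0.75 ln(1 − 0.444444) = 0.440839 ≈ 0.441.
seq1–seq3: 5/21 sites differ → p ≈ 0.238095, d = −0.75 ln(1 − 0.31746) = 0.286451 ≈ 0.286.
seq2–seq3: 7/21 sites differ → p ≈ 0.333333, d = −0.75 ln(1 − 0.444444) = 0.440839 ≈ 0.441.

d(seq1,seq2) = 0.441, d(seq1,seq3) = 0.286, d(seq2,seq3) = 0.441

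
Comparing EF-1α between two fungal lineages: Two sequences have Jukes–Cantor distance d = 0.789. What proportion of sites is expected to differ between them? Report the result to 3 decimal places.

p = (3/4)(1 − e^(−4d/3)) = 0.75 × (1 − e^(-1.052)) = 0.75 × (1 − 0.349239) = 0.488071.

0.488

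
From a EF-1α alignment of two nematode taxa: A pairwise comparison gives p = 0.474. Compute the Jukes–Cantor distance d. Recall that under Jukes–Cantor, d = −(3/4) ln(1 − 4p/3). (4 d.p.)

0.7498

d = −(3/4) ln(1 − 4p/3) = −0.75 ln(1 − 0.632) = −0.75 ln(0.368)
  = −0.75 × (-0.999672) = 0.749754 substitutions/site.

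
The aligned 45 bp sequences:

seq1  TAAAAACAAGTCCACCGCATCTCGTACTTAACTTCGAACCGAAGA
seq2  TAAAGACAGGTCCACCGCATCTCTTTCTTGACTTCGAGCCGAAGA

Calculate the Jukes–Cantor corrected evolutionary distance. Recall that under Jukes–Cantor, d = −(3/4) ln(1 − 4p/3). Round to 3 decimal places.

The sequences differ at 6 of 45 sites (5, 9, 24, 26, 30, 38), so p = 6/45 ≈ 0.133333.
d = −(3/4) ln(1 − 4p/3) = −0.75 ln(1 − 0.177777) = −0.75 ln(0.822223)
  = −0.75 × (-0.195744) = 0.146808 substitutions/site.

0.147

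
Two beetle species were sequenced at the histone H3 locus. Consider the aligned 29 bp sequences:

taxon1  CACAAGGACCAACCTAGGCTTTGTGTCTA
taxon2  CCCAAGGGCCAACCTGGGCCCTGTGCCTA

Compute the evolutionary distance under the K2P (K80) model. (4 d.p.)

Of 29 sites, 5 differences are transitions and 1 are transversions, so P = 5/29 ≈ 0.172414 and Q = 1/29 ≈ 0.034483.
Under the Kimura two-parameter model, d = −½ ln(1 − 2P − Q) − ¼ ln(1 − 2Q).
1 − 2P − Q = 0.620689, giving −½ ln(0.620689) = 0.238463.
1 − 2Q = 0.931034, giving −¼ ln(0.931034) = 0.017865.
d = 0.238463 + 0.017865 = 0.256328.

0.2563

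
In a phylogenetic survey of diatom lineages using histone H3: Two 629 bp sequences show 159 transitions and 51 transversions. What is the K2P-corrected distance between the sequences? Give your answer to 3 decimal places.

P = 159/629 ≈ 0.252782 and Q = 51/629 ≈ 0.081081.
Under the Kimura two-parameter model, d = −½ ln(1 − 2P − Q) − ¼ ln(1 − 2Q).
1 − 2P − Q = 0.413355, giving −½ ln(0.413355) = 0.441724.
1 − 2Q = 0.837838, giving −¼ ln(0.837838) = 0.044233.
d = 0.441724 + 0.044233 = 0.485957.

0.486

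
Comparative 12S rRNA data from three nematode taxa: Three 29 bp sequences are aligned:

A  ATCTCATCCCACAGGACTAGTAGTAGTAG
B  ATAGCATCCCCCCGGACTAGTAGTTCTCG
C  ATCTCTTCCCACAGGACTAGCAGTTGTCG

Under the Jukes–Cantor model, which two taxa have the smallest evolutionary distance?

A–B: 7/29 differ, p = 0.241, d = 0.291.
A–C: 4/29 differ, p = 0.138, d = 0.152.
B–C: 7/29 differ, p = 0.241, d = 0.291.
The smallest distance is between A and C.

A and C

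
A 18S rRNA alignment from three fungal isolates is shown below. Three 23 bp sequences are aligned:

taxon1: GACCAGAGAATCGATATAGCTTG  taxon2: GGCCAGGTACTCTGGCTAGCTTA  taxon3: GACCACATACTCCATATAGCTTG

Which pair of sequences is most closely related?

taxon1–taxon2: 9/23 differ, p = 0.391, d = 0.553.
taxon1–taxon3: 4/23 differ, p = 0.174, d = 0.198.
taxon2–taxon3: 8/23 differ, p = 0.348, d = 0.467.
The smallest distance is between taxon1 and taxon3.

taxon1 and taxon3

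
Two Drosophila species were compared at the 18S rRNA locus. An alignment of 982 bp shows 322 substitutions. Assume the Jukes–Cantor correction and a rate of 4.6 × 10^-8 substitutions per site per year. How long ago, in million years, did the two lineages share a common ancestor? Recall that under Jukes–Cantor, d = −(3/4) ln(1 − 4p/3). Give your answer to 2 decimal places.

p = 322/982 ≈ 0.327902.
d = −(3/4) ln(1 − 4p/3) = −0.75 ln(1 − 0.437203) = −0.75 ln(0.562797)
  = −0.75 × (-0.574836) = 0.431127 substitutions/site.
Under a molecular clock d = 2μt, so t = d/(2μ) = 0.431127 / (2 × 4.6 × 10^-8) = 4.69 million years.

4.69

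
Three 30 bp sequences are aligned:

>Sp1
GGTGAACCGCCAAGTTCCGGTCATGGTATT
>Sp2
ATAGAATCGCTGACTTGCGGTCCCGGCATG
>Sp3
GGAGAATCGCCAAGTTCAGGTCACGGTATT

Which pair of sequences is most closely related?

Sp1–Sp2: 12/30 differ, p = 0.400, d = 0.572.
Sp1–Sp3: 4/30 differ, p = 0.133, d = 0.147.
Sp2–Sp3: 10/30 differ, p = 0.333, d = 0.441.
The smallest distance is between Sp1 and Sp3.

Sp1 and Sp3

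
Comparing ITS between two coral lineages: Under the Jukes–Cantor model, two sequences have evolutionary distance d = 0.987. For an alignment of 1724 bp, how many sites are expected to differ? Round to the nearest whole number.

Invert JC69: p = (3/4)(1 − e^(−4d/3)) = 0.75 × (1 − e^(-1.316)) = 0.75 × (1 − 0.268206) = 0.548846.
Expected differing sites = pL ≈ 0.548846 × 1724 = 946.210504 ≈ 946.

946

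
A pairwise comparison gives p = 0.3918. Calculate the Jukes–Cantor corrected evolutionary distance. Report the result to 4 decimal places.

d = −(3/4) ln(1 − 4p/3) = −0.75 ln(1 − 0.5224) = −0.75 ln(0.4776)
  = −0.75 × (-0.738982) = 0.554237 substitutions/site.

0.5542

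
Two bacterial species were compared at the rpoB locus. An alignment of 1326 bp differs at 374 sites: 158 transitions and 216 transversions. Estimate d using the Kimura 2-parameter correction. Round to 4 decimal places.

0.3550

P = 158/1326 ≈ 0.119155 and Q = 216/1326 ≈ 0.162896.
Under the Kimura two-parameter model, d = −½ ln(1 − 2P − Q) − ¼ ln(1 − 2Q).
1 − 2P − Q = 0.598794, giving −½ ln(0.598794) = 0.256419.
1 − 2Q = 0.674208, giving −¼ ln(0.674208) = 0.098554.
d = 0.256419 + 0.098554 = 0.354973.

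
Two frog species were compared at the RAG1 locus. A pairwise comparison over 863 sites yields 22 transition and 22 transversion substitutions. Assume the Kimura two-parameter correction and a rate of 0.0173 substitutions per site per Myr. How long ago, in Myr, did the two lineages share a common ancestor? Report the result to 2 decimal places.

P = 22/863 ≈ 0.025492 and Q = 22/863 ≈ 0.025492.
Under the Kimura two-parameter model, d = −½ ln(1 − 2P − Q) − ¼ ln(1 − 2Q).
1 − 2P − Q = 0.923524, giving −½ ln(0.923524) = 0.039779.
1 − 2Q = 0.949016, giving −¼ ln(0.949016) = 0.013082.
d = 0.039779 + 0.013082 = 0.052861.
Under a molecular clock d = 2μt, so t = d/(2μ) = 0.052861 / (2 × 0.0173) = 1.53 Myr.

1.53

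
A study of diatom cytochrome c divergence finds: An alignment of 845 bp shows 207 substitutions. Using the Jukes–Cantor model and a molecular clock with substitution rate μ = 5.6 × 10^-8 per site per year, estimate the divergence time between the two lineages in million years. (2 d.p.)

2.65

p = 207/845 ≈ 0.24497.
d = −(3/4) ln(1 − 4p/3) = −0.75 ln(1 − 0.326627) = −0.75 ln(0.673373)
  = −0.75 × (-0.395456) = 0.296592 substitutions/site.
Under a molecular clock d = 2μt, so t = d/(2μ) = 0.296592 / (2 × 5.6 × 10^-8) = 2.65 million years.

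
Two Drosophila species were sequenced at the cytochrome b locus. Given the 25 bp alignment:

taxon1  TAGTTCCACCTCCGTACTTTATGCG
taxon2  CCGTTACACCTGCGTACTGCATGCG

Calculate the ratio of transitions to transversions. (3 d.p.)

Transitions are A↔G and C↔T; transversions are all other mismatches.
Transitions: 2. Transversions: 4.
R = 2/4 = 0.500.

0.500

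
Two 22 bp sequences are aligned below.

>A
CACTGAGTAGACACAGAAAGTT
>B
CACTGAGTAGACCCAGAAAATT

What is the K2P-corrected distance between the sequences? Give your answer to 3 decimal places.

Of 22 sites, 1 differences are transitions and 1 are transversions, so P = 1/22 ≈ 0.045455 and Q = 1/22 ≈ 0.045455.
Under the Kimura two-parameter model, d = −½ ln(1 − 2P − Q) − ¼ ln(1 − 2Q).
1 − 2P − Q = 0.863635, giving −½ ln(0.863635) = 0.073303.
1 − 2Q = 0.90909, giving −¼ ln(0.90909) = 0.023828.
d = 0.073303 + 0.023828 = 0.097131.

0.097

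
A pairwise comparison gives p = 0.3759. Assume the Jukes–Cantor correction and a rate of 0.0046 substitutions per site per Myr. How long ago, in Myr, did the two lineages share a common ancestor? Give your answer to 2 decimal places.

56.70

d = −(3/4) ln(1 − 4p/3) = −0.75 ln(1 − 0.5012) = −0.75 ln(0.4988)
  = −0.75 × (-0.695550) = 0.521663 substitutions/site.
Under a molecular clock d = 2μt, so t = d/(2μ) = 0.521663 / (2 × 0.0046) = 56.70 Myr.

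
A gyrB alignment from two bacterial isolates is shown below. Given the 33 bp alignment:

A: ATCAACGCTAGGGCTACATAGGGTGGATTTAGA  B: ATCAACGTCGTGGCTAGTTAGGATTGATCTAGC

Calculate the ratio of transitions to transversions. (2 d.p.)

Transitions are A↔G and C↔T; transversions are all other mismatches.
Transitions: 5. Transversions: 5.
R = 5/5 = 1.00.

1.00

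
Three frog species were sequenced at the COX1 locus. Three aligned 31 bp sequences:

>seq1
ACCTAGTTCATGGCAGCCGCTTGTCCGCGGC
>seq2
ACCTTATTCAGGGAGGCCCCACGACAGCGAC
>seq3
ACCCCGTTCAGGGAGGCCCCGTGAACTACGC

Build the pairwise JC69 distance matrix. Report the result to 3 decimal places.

d(seq1,seq2) = 0.481, d(seq1,seq3) = 0.544, d(seq2,seq3) = 0.481

seq1–seq2: 11/31 sites differ → p ≈ 0.354839, d = −0.75 ln(1 − 0.473119) = 0.480585 ≈ 0.481.
seq1–seq3: 12/31 sites differ → p ≈ 0.387097, d = −0.75 ln(1 − 0.516129) = 0.544453 ≈ 0.544.
seq2–seq3: 11/31 sites differ → p ≈ 0.354839, d = −0.75 ln(1 − 0.473119) = 0.480585 ≈ 0.481.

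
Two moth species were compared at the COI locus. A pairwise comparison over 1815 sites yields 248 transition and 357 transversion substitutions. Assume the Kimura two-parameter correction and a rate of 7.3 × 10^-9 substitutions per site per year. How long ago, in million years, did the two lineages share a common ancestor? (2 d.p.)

P = 248/1815 ≈ 0.136639 and Q = 357/1815 ≈ 0.196694.
Under the Kimura two-parameter model, d = −½ ln(1 − 2P − Q) − ¼ ln(1 − 2Q).
1 − 2P − Q = 0.530028, giving −½ ln(0.530028) = 0.317413.
1 − 2Q = 0.606612, giving −¼ ln(0.606612) = 0.124966.
d = 0.317413 + 0.124966 = 0.442379.
Under a molecular clock d = 2μt, so t = d/(2μ) = 0.442379 / (2 × 7.3 × 10^-9) = 30.30 million years.

30.30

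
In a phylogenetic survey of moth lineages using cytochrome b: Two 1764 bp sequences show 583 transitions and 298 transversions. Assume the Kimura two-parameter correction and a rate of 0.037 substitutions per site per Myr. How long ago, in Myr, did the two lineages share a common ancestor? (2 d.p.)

13.36

P = 583/1764 ≈ 0.330499 and Q = 298/1764 ≈ 0.168934.
Under the Kimura two-parameter model, d = −½ ln(1 − 2P − Q) − ¼ ln(1 − 2Q).
1 − 2P − Q = 0.170068, giving −½ ln(0.170068) = 0.885778.
1 − 2Q = 0.662132, giving −¼ ln(0.662132) = 0.103073.
d = 0.885778 + 0.103073 = 0.988851.
Under a molecular clock d = 2μt, so t = d/(2μ) = 0.988851 / (2 × 0.037) = 13.36 Myr.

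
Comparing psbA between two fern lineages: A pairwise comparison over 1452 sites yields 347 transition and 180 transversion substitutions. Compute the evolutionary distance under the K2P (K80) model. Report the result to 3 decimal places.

P = 347/1452 ≈ 0.238981 and Q = 180/1452 ≈ 0.123967.
Under the Kimura two-parameter model, d = −½ ln(1 − 2P − Q) − ¼ ln(1 − 2Q).
1 − 2P − Q = 0.398071, giving −½ ln(0.398071) = 0.460562.
1 − 2Q = 0.752066, giving −¼ ln(0.752066) = 0.071233.
d = 0.460562 + 0.071233 = 0.531795.

0.532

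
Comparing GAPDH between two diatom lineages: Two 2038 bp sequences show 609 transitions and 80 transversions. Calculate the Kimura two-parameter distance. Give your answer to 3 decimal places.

P = 609/2038 ≈ 0.298822 and Q = 80/2038 ≈ 0.039254.
Under the Kimura two-parameter model, d = −½ ln(1 − 2P − Q) − ¼ ln(1 − 2Q).
1 − 2P − Q = 0.363102, giving −½ ln(0.363102) = 0.506536.
1 − 2Q = 0.921492, giving −¼ ln(0.921492) = 0.020440.
d = 0.506536 + 0.020440 = 0.526976.

0.527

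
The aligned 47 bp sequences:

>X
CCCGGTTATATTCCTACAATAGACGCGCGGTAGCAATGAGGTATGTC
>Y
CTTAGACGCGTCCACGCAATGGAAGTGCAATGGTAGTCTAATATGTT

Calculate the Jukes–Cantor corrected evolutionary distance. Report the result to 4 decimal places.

The sequences differ at 25 of 47 sites, so p = 25/47 ≈ 0.531915.
d = −(3/4) ln(1 − 4p/3) = −0.75 ln(1 − 0.70922) = −0.75 ln(0.29078)
  = −0.75 × (-1.235188) = 0.926391 substitutions/site.

0.9264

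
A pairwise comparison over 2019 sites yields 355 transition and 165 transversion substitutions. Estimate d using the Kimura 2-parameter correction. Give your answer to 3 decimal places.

P = 355/2019 ≈ 0.17583 and Q = 165/2019 ≈ 0.081724.
Under the Kimura two-parameter model, d = −½ ln(1 − 2P − Q) − ¼ ln(1 − 2Q).
1 − 2P − Q = 0.566616, giving −½ ln(0.566616) = 0.284037.
1 − 2Q = 0.836552, giving −¼ ln(0.836552) = 0.044617.
d = 0.284037 + 0.044617 = 0.328654.

0.329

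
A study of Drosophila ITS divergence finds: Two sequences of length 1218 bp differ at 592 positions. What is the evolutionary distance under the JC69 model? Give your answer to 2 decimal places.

p = 592/1218 ≈ 0.486043.
d = −(3/4) ln(1 − 4p/3) = −0.75 ln(1 − 0.648057) = −0.75 ln(0.351943)
  = −0.75 × (-1.044286) = 0.783215 substitutions/site.

0.78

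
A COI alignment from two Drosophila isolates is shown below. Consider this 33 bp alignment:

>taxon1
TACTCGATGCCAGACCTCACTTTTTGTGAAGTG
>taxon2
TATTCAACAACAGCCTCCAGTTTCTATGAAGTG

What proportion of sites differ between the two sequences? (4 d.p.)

0.3333

The sequences differ at 11 of 33 positions.
p = 11/33 = 0.333333… ≈ 0.3333 (to 4 d.p.).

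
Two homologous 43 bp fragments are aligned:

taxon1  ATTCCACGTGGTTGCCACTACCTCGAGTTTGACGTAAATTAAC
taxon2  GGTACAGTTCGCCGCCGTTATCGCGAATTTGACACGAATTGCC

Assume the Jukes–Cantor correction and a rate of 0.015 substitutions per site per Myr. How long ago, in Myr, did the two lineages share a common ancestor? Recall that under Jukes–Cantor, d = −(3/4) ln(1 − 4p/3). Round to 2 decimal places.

The sequences differ at 18 of 43 sites, so p = 18/43 ≈ 0.418605.
d = −(3/4) ln(1 − 4p/3) = −0.75 ln(1 − 0.55814) = −0.75 ln(0.44186)
  = −0.75 × (-0.816762) = 0.612572 substitutions/site.
Under a molecular clock d = 2μt, so t = d/(2μ) = 0.612572 / (2 × 0.015) = 20.42 Myr.

20.42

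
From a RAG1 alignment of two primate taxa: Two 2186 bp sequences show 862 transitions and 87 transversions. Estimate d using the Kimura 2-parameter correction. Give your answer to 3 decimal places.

0.902

P = 862/2186 ≈ 0.394328 and Q = 87/2186 ≈ 0.039799.
Under the Kimura two-parameter model, d = −½ ln(1 − 2P − Q) − ¼ ln(1 − 2Q).
1 − 2P − Q = 0.171545, giving −½ ln(0.171545) = 0.881455.
1 − 2Q = 0.920402, giving −¼ ln(0.920402) = 0.020736.
d = 0.881455 + 0.020736 = 0.902191.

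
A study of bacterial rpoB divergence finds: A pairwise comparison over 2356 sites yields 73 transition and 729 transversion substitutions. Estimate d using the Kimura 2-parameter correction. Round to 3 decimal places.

P = 73/2356 ≈ 0.030985 and Q = 729/2356 ≈ 0.309423.
Under the Kimura two-parameter model, d = −½ ln(1 − 2P − Q) − ¼ ln(1 − 2Q).
1 − 2P − Q = 0.628607, giving −½ ln(0.628607) = 0.232125.
1 − 2Q = 0.381154, giving −¼ ln(0.381154) = 0.241138.
d = 0.232125 + 0.241138 = 0.473263.

0.473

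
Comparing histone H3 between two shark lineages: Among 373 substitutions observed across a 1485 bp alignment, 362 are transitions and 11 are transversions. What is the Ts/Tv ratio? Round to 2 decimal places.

32.91

R = 362/11 = 32.909090… ≈ 32.91 (to 2 d.p.).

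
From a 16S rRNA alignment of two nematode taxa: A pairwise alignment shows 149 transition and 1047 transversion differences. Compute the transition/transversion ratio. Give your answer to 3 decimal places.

0.142

R = 149/1047 = 0.142311… ≈ 0.142 (to 3 d.p.).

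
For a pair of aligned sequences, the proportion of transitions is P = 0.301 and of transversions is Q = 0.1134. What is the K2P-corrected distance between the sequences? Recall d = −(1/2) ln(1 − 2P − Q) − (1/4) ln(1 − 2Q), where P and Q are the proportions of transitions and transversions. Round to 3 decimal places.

0.693

Under the Kimura two-parameter model, d = −½ ln(1 − 2P − Q) − ¼ ln(1 − 2Q).
1 − 2P − Q = 0.2846, giving −½ ln(0.2846) = 0.628335.
1 − 2Q = 0.7732, giving −¼ ln(0.7732) = 0.064304.
d = 0.628335 + 0.064304 = 0.692639.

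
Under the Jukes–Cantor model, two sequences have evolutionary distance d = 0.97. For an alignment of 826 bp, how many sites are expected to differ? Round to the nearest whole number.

450

Invert JC69: p = (3/4)(1 − e^(−4d/3)) = 0.75 × (1 − e^(-1.293333)) = 0.75 × (1 − 0.274355) = 0.544234.
Expected differing sites = pL ≈ 0.544234 × 826 = 449.537284 ≈ 450.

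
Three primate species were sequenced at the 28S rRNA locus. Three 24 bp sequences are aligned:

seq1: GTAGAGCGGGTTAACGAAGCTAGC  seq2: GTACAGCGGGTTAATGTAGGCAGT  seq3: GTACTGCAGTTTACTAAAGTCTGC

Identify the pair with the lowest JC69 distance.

seq1 and seq2

seq1–seq2: 6/24 differ, p = 0.250, d = 0.304.
seq1–seq3: 10/24 differ, p = 0.417, d = 0.608.
seq2–seq3: 9/24 differ, p = 0.375, d = 0.520.
The smallest distance is between seq1 and seq2.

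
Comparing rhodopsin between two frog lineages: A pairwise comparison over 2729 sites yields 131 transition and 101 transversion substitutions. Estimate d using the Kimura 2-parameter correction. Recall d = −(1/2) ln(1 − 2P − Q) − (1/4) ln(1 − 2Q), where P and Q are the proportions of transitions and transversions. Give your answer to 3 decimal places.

P = 131/2729 ≈ 0.048003 and Q = 101/2729 ≈ 0.03701.
Under the Kimura two-parameter model, d = −½ ln(1 − 2P − Q) − ¼ ln(1 − 2Q).
1 − 2P − Q = 0.866984, giving −½ ln(0.866984) = 0.071367.
1 − 2Q = 0.92598, giving −¼ ln(0.92598) = 0.019226.
d = 0.071367 + 0.019226 = 0.090593.

0.091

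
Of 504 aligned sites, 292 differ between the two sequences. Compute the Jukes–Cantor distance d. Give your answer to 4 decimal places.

p = 292/504 ≈ 0.579365.
d = −(3/4) ln(1 − 4p/3) = −0.75 ln(1 − 0.772487) = −0.75 ln(0.227513)
  = −0.75 × (-1.480548) = 1.110411 substitutions/site.

1.1104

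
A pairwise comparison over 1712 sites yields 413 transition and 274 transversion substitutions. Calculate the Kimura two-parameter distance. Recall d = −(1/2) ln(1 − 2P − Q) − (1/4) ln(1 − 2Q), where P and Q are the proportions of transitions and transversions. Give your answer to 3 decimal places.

0.611

P = 413/1712 ≈ 0.241238 and Q = 274/1712 ≈ 0.160047.
Under the Kimura two-parameter model, d = −½ ln(1 − 2P − Q) − ¼ ln(1 − 2Q).
1 − 2P − Q = 0.357477, giving −½ ln(0.357477) = 0.514342.
1 − 2Q = 0.679906, giving −¼ ln(0.679906) = 0.096450.
d = 0.514342 + 0.096450 = 0.610792.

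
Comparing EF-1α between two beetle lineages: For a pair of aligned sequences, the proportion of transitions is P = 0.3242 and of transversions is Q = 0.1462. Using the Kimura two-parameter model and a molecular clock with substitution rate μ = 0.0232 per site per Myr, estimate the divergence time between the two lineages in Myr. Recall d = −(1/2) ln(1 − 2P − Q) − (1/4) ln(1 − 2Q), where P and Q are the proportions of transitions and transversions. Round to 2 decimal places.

Under the Kimura two-parameter model, d = −½ ln(1 − 2P − Q) − ¼ ln(1 − 2Q).
1 − 2P − Q = 0.2054, giving −½ ln(0.2054) = 0.791398.
1 − 2Q = 0.7076, giving −¼ ln(0.7076) = 0.086469.
d = 0.791398 + 0.086469 = 0.877867.
Under a molecular clock d = 2μt, so t = d/(2μ) = 0.877867 / (2 × 0.0232) = 18.92 Myr.

18.92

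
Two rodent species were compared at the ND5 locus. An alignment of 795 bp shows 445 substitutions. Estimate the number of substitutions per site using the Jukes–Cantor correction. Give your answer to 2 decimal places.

p = 445/795 ≈ 0.559748.
d = −(3/4) ln(1 − 4p/3) = −0.75 ln(1 − 0.746331) = −0.75 ln(0.253669)
  = −0.75 × (-1.371725) = 1.028794 substitutions/site.

1.03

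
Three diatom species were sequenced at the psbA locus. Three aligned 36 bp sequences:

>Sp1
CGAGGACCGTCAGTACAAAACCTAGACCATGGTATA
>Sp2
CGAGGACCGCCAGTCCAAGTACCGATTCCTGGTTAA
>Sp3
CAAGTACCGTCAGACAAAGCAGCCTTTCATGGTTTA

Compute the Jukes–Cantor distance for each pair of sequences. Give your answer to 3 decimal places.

d(Sp1,Sp2) = 0.493, d(Sp1,Sp3) = 0.608, d(Sp2,Sp3) = 0.392

Sp1–Sp2: 13/36 sites differ → p ≈ 0.361111, d = −0.75 ln(1 − 0.481481) = 0.492584 ≈ 0.493.
Sp1–Sp3: 15/36 sites differ → p ≈ 0.416667, d = −0.75 ln(1 − 0.555556) = 0.608198 ≈ 0.608.
Sp2–Sp3: 11/36 sites differ → p ≈ 0.305556, d = −0.75 ln(1 − 0.407408) = 0.392437 ≈ 0.392.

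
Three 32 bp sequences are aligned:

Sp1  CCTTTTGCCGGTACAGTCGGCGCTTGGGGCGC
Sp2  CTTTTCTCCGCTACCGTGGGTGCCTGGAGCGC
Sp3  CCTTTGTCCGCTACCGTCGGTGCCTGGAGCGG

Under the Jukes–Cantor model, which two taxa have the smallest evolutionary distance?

Sp1–Sp2: 9/32 differ, p = 0.281, d = 0.353.
Sp1–Sp3: 8/32 differ, p = 0.250, d = 0.304.
Sp2–Sp3: 4/32 differ, p = 0.125, d = 0.137.
The smallest distance is between Sp2 and Sp3.

Sp2 and Sp3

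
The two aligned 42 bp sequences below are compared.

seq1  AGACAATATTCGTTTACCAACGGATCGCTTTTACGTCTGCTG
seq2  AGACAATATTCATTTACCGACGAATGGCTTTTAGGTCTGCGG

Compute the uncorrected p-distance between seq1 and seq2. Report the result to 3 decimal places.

The sequences differ at 6 of 42 positions (sites 12, 19, 23, 26, 34, 41).
p = 6/42 = 0.142857… ≈ 0.143 (to 3 d.p.).

0.143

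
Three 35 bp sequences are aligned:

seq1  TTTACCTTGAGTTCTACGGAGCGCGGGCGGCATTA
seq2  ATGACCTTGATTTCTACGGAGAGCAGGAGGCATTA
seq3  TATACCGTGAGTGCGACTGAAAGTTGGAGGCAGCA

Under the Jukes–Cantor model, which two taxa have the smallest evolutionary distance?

seq1–seq2: 6/35 differ, p = 0.171, d = 0.195.
seq1–seq3: 12/35 differ, p = 0.343, d = 0.458.
seq2–seq3: 13/35 differ, p = 0.371, d = 0.513.
The smallest distance is between seq1 and seq2.

seq1 and seq2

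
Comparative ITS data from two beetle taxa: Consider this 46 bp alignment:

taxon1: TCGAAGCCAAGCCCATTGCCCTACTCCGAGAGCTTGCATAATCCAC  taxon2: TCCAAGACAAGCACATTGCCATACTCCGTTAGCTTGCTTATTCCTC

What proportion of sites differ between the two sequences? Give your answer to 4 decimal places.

The sequences differ at 9 of 46 positions (sites 3, 7, 13, 21, 29, 30, 38, 41, 45).
p = 9/46 = 0.195652… ≈ 0.1957 (to 4 d.p.).

0.1957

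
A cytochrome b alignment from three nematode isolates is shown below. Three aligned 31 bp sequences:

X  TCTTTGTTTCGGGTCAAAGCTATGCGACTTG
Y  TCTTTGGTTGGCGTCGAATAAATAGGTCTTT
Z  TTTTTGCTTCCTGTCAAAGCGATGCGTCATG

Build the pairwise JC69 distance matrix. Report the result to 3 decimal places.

X–Y: 11/31 sites differ → p ≈ 0.354839, d = −0.75 ln(1 − 0.473119) = 0.480585 ≈ 0.481.
X–Z: 7/31 sites differ → p ≈ 0.225806, d = −0.75 ln(1 − 0.301075) = 0.268659 ≈ 0.269.
Y–Z: 13/31 sites differ → p ≈ 0.419355, d = −0.75 ln(1 − 0.55914) = 0.614271 ≈ 0.614.

d(X,Y) = 0.481, d(X,Z) = 0.269, d(Y,Z) = 0.614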